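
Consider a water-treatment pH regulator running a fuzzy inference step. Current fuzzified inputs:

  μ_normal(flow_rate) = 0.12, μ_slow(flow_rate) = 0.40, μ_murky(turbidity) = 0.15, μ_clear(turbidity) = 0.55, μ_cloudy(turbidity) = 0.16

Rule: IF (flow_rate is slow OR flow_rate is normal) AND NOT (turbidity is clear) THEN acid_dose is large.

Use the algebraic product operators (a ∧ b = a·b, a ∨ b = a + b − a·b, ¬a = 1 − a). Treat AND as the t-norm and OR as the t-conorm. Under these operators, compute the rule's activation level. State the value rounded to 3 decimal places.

0.212

firing strength: (slow=0.40 OR normal=0.12) = 0.4720; AND[a·b] with ¬clear=1−0.55=0.45 → w = 0.2124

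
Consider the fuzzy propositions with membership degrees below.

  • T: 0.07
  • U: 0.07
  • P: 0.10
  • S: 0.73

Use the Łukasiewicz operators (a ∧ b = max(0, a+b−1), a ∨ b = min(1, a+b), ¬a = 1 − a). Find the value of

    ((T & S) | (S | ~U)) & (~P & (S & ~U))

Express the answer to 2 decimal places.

0.56

T & S = max(0, a+b−1) on (0.07, 0.73) = 0.00
~U = 1 − 0.07 = 0.93
S | ~U = min(1, a+b) on (0.73, 0.93) = 1.00
(T & S) | (S | ~U) = min(1, a+b) on (0.00, 1.00) = 1.00
~P = 1 − 0.10 = 0.90
~U = 1 − 0.07 = 0.93
S & ~U = max(0, a+b−1) on (0.73, 0.93) = 0.66
~P & (S & ~U) = max(0, a+b−1) on (0.90, 0.66) = 0.56
((T & S) | (S | ~U)) & (~P & (S & ~U)) = max(0, a+b−1) on (1.00, 0.56) = 0.56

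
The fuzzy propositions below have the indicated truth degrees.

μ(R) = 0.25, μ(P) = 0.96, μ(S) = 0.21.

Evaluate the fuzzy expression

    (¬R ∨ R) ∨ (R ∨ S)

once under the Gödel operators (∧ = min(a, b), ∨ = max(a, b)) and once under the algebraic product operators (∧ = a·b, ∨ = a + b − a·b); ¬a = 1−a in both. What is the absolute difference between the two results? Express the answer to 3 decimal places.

Under Gödel:
  ¬R = 1 − 0.25 = 0.75
  ¬R ∨ R = max(a, b) on (0.75, 0.25) = 0.75
  R ∨ S = max(a, b) on (0.25, 0.21) = 0.25
  (¬R ∨ R) ∨ (R ∨ S) = max(a, b) on (0.75, 0.25) = 0.75
  → value = 0.7500
Under algebraic product:
  ¬R = 1 − 0.2500 = 0.7500
  ¬R ∨ R = a + b − a·b on (0.7500, 0.2500) = 0.8125
  R ∨ S = a + b − a·b on (0.2500, 0.2100) = 0.4075
  (¬R ∨ R) ∨ (R ∨ S) = a + b − a·b on (0.8125, 0.4075) = 0.8889
  → value = 0.8889
|0.7500 − 0.8889| = 0.139

0.139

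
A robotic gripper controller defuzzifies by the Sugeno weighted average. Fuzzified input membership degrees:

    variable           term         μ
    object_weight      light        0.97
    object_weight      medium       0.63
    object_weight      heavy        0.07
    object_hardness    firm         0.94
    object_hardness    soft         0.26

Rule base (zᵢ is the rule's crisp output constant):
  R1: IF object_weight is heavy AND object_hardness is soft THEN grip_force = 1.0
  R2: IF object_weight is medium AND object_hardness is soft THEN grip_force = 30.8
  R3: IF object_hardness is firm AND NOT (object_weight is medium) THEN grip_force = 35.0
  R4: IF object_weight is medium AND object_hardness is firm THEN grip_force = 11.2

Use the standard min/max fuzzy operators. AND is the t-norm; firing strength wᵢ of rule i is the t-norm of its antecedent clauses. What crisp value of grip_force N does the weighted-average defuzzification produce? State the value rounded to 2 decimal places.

21.12

R1 (z=1.0): heavy=0.07, soft=0.26; AND[min(a, b)] → w = 0.07
R2 (z=30.8): medium=0.63, soft=0.26; AND[min(a, b)] → w = 0.26
R3 (z=35.0): firm=0.94, ¬medium=1−0.63=0.37; AND[min(a, b)] → w = 0.37
R4 (z=11.2): medium=0.63, firm=0.94; AND[min(a, b)] → w = 0.63
Weighted average = (0.07·1.0 + 0.26·30.8 + 0.37·35.0 + 0.63·11.2) / (0.07 + 0.26 + 0.37 + 0.63)
  = 28.0840 / 1.3300 = 21.12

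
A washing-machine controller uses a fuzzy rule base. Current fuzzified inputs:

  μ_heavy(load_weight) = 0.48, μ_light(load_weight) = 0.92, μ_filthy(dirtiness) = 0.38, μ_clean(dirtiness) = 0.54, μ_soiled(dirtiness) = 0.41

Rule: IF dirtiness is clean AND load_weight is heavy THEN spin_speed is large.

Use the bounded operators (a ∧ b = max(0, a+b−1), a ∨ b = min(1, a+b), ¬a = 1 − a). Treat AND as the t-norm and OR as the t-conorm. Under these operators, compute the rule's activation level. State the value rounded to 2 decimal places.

firing strength: clean=0.54, heavy=0.48; AND[max(0, a+b−1)] → w = 0.02

0.02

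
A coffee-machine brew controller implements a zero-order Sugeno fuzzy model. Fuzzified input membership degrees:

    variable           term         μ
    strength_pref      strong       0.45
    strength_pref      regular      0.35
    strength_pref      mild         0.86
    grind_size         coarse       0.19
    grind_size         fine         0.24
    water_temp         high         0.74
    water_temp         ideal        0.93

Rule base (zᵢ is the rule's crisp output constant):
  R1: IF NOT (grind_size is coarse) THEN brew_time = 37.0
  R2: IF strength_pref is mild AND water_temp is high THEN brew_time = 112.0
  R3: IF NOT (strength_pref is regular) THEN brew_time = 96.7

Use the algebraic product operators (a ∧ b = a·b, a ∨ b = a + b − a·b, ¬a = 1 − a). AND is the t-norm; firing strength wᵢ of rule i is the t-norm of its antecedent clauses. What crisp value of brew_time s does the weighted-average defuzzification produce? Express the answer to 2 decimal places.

R1 (z=37.0): ¬coarse=1−0.19=0.81 → w = 0.8100
R2 (z=112.0): mild=0.86, high=0.74; AND[a·b] → w = 0.6364
R3 (z=96.7): ¬regular=1−0.35=0.65 → w = 0.6500
Weighted average = (0.8100·37.0 + 0.6364·112.0 + 0.6500·96.7) / (0.8100 + 0.6364 + 0.6500)
  = 164.1018 / 2.0964 = 78.28

78.28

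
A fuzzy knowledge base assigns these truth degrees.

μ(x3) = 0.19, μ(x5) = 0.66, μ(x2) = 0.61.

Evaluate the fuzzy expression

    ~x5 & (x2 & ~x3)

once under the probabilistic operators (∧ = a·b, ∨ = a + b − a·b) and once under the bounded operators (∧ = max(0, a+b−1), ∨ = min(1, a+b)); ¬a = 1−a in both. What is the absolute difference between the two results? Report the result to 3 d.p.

0.168

Under probabilistic:
  ~x5 = 1 − 0.6600 = 0.3400
  ~x3 = 1 − 0.1900 = 0.8100
  x2 & ~x3 = a·b on (0.6100, 0.8100) = 0.4941
  ~x5 & (x2 & ~x3) = a·b on (0.3400, 0.4941) = 0.1680
  → value = 0.1680
Under bounded:
  ~x5 = 1 − 0.66 = 0.34
  ~x3 = 1 − 0.19 = 0.81
  x2 & ~x3 = max(0, a+b−1) on (0.61, 0.81) = 0.42
  ~x5 & (x2 & ~x3) = max(0, a+b−1) on (0.34, 0.42) = 0.00
  → value = 0.0000
|0.1680 − 0.0000| = 0.168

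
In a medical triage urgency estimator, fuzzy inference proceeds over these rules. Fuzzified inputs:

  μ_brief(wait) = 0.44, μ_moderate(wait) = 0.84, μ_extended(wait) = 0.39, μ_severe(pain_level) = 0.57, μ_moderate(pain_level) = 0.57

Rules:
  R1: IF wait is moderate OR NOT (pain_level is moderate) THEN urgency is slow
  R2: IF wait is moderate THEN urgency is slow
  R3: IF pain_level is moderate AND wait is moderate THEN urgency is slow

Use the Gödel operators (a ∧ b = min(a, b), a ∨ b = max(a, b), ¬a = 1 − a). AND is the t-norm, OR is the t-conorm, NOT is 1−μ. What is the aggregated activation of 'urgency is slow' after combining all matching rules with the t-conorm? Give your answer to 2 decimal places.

R1: moderate=0.84, ¬moderate=1−0.57=0.43; OR[max(a, b)] → w = 0.84
R2: moderate=0.84 → w = 0.84
R3: moderate=0.57, moderate=0.84; AND[min(a, b)] → w = 0.57
Rules with consequent 'slow': {R1, R2, R3} → strengths 0.84, 0.84, 0.57
Aggregate via t-conorm [max(a, b)]: 0.84

0.84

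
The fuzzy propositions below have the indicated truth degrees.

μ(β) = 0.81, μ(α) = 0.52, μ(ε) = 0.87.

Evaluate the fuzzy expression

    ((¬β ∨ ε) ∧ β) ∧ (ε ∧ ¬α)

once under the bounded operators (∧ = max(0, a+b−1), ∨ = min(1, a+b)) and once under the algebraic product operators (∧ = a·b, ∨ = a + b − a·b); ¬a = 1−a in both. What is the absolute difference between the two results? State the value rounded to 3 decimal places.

Under bounded:
  ¬β = 1 − 0.81 = 0.19
  ¬β ∨ ε = min(1, a+b) on (0.19, 0.87) = 1.00
  (¬β ∨ ε) ∧ β = max(0, a+b−1) on (1.00, 0.81) = 0.81
  ¬α = 1 − 0.52 = 0.48
  ε ∧ ¬α = max(0, a+b−1) on (0.87, 0.48) = 0.35
  ((¬β ∨ ε) ∧ β) ∧ (ε ∧ ¬α) = max(0, a+b−1) on (0.81, 0.35) = 0.16
  → value = 0.1600
Under algebraic product:
  ¬β = 1 − 0.8100 = 0.1900
  ¬β ∨ ε = a + b − a·b on (0.1900, 0.8700) = 0.8947
  (¬β ∨ ε) ∧ β = a·b on (0.8947, 0.8100) = 0.7247
  ¬α = 1 − 0.5200 = 0.4800
  ε ∧ ¬α = a·b on (0.8700, 0.4800) = 0.4176
  ((¬β ∨ ε) ∧ β) ∧ (ε ∧ ¬α) = a·b on (0.7247, 0.4176) = 0.3026
  → value = 0.3026
|0.1600 − 0.3026| = 0.143

0.143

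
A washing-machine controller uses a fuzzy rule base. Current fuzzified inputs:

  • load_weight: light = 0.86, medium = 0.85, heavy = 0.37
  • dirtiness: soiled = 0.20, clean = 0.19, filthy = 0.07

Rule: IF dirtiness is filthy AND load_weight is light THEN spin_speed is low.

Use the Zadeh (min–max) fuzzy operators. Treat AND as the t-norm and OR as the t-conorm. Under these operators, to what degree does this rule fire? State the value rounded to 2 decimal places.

0.07

firing strength: filthy=0.07, light=0.86; AND[min(a, b)] → w = 0.07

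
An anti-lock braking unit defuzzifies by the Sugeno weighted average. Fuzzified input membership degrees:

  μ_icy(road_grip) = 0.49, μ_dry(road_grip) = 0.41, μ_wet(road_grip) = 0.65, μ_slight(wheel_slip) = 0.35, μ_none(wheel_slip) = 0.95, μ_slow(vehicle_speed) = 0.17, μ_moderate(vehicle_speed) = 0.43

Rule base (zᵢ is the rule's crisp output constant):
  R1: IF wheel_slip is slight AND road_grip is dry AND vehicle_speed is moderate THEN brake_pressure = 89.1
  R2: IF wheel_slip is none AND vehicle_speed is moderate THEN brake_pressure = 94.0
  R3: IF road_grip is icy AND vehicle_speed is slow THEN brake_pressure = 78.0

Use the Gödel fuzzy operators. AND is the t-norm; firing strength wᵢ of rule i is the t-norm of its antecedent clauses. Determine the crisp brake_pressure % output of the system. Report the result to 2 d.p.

89.33

R1 (z=89.1): slight=0.35, dry=0.41, moderate=0.43; AND[min(a, b)] → w = 0.35
R2 (z=94.0): none=0.95, moderate=0.43; AND[min(a, b)] → w = 0.43
R3 (z=78.0): icy=0.49, slow=0.17; AND[min(a, b)] → w = 0.17
Weighted average = (0.35·89.1 + 0.43·94.0 + 0.17·78.0) / (0.35 + 0.43 + 0.17)
  = 84.8650 / 0.9500 = 89.33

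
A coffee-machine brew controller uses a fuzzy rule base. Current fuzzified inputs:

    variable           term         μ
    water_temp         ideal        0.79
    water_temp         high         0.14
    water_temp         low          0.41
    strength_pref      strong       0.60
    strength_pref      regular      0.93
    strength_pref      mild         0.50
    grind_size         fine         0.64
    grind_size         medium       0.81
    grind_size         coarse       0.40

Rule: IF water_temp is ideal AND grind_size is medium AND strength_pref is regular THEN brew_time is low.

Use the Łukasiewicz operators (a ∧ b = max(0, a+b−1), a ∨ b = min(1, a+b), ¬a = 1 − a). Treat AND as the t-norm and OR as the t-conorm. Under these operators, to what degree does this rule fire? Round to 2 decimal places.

0.53

firing strength: ideal=0.79, medium=0.81, regular=0.93; AND[max(0, a+b−1)] → w = 0.53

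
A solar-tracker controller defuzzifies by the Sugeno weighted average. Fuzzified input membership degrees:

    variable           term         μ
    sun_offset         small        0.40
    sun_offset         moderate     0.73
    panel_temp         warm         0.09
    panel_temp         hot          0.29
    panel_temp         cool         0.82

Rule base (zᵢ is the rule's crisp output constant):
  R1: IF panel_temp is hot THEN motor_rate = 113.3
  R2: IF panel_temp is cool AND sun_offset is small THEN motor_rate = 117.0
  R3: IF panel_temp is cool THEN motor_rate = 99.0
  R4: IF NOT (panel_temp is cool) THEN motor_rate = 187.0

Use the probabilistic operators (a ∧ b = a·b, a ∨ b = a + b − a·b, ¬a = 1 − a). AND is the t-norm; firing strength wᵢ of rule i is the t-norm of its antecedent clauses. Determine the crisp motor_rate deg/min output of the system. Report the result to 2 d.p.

115.00

R1 (z=113.3): hot=0.29 → w = 0.2900
R2 (z=117.0): cool=0.82, small=0.40; AND[a·b] → w = 0.3280
R3 (z=99.0): cool=0.82 → w = 0.8200
R4 (z=187.0): ¬cool=1−0.82=0.18 → w = 0.1800
Weighted average = (0.2900·113.3 + 0.3280·117.0 + 0.8200·99.0 + 0.1800·187.0) / (0.2900 + 0.3280 + 0.8200 + 0.1800)
  = 186.0730 / 1.6180 = 115.00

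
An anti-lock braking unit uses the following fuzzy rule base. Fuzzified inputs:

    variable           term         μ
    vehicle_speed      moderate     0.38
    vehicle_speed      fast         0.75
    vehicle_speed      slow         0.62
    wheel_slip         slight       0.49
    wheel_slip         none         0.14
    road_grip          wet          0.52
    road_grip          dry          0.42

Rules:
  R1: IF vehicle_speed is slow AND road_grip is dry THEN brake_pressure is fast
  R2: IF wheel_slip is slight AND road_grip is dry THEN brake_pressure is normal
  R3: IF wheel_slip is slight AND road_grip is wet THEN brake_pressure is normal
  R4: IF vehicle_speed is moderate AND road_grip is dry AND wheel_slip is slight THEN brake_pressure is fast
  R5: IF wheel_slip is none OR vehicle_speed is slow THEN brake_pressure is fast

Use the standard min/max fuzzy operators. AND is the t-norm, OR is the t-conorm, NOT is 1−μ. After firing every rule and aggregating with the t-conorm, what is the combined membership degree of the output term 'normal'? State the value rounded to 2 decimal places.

0.49

R1: slow=0.62, dry=0.42; AND[min(a, b)] → w = 0.42
R2: slight=0.49, dry=0.42; AND[min(a, b)] → w = 0.42
R3: slight=0.49, wet=0.52; AND[min(a, b)] → w = 0.49
R4: moderate=0.38, dry=0.42, slight=0.49; AND[min(a, b)] → w = 0.38
R5: none=0.14, slow=0.62; OR[max(a, b)] → w = 0.62
Rules with consequent 'normal': {R2, R3} → strengths 0.42, 0.49
Aggregate via t-conorm [max(a, b)]: 0.49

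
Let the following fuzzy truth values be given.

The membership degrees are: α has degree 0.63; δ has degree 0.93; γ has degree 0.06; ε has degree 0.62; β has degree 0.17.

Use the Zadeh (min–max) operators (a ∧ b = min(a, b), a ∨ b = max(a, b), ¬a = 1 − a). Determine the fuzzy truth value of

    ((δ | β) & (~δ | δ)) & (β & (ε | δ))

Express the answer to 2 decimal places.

δ | β = max(a, b) on (0.93, 0.17) = 0.93
~δ = 1 − 0.93 = 0.07
~δ | δ = max(a, b) on (0.07, 0.93) = 0.93
(δ | β) & (~δ | δ) = min(a, b) on (0.93, 0.93) = 0.93
ε | δ = max(a, b) on (0.62, 0.93) = 0.93
β & (ε | δ) = min(a, b) on (0.17, 0.93) = 0.17
((δ | β) & (~δ | δ)) & (β & (ε | δ)) = min(a, b) on (0.93, 0.17) = 0.17

0.17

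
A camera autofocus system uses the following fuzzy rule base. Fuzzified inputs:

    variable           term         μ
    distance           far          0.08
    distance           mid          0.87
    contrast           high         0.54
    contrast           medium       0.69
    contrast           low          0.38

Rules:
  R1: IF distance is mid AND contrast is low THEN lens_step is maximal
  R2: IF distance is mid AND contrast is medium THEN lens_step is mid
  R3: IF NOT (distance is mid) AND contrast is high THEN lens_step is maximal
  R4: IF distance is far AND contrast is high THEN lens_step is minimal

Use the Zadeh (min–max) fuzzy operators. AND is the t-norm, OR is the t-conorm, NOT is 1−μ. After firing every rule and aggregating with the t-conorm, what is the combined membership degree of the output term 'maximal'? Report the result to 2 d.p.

R1: mid=0.87, low=0.38; AND[min(a, b)] → w = 0.38
R2: mid=0.87, medium=0.69; AND[min(a, b)] → w = 0.69
R3: ¬mid=1−0.87=0.13, high=0.54; AND[min(a, b)] → w = 0.13
R4: far=0.08, high=0.54; AND[min(a, b)] → w = 0.08
Rules with consequent 'maximal': {R1, R3} → strengths 0.38, 0.13
Aggregate via t-conorm [max(a, b)]: 0.38

0.38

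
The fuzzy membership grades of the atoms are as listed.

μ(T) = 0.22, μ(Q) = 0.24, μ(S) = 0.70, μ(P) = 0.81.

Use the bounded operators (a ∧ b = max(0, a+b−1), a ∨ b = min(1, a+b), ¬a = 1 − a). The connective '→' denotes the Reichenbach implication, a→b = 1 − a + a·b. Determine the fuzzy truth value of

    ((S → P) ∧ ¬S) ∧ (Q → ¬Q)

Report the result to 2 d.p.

0.11

S → P  [Reichenbach: 1 − a + a·b] with a=0.70, b=0.81 → 0.87
¬S = 1 − 0.70 = 0.30
(S → P) ∧ ¬S = max(0, a+b−1) on (0.87, 0.30) = 0.17
¬Q = 1 − 0.24 = 0.76
Q → ¬Q  [Reichenbach: 1 − a + a·b] with a=0.24, b=0.76 → 0.94
((S → P) ∧ ¬S) ∧ (Q → ¬Q) = max(0, a+b−1) on (0.17, 0.94) = 0.11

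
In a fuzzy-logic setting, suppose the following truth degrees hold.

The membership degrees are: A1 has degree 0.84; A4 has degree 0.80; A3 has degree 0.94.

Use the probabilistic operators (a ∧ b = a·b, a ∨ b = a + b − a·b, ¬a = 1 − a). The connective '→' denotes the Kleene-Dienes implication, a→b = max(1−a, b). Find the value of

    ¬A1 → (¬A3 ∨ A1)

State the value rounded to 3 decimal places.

¬A1 = 1 − 0.8400 = 0.1600
¬A3 = 1 − 0.9400 = 0.0600
¬A3 ∨ A1 = a + b − a·b on (0.0600, 0.8400) = 0.8496
¬A1 → (¬A3 ∨ A1)  [Kleene-Dienes: max(1−a, b)] with a=0.1600, b=0.8496 → 0.8496

0.850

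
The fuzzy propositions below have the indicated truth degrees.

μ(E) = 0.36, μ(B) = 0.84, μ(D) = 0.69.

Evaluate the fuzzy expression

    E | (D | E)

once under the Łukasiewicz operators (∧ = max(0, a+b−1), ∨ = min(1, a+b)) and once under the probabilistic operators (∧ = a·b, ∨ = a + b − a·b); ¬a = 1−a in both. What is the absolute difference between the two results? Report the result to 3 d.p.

Under Łukasiewicz:
  D | E = min(1, a+b) on (0.69, 0.36) = 1.00
  E | (D | E) = min(1, a+b) on (0.36, 1.00) = 1.00
  → value = 1.0000
Under probabilistic:
  D | E = a + b − a·b on (0.6900, 0.3600) = 0.8016
  E | (D | E) = a + b − a·b on (0.3600, 0.8016) = 0.8730
  → value = 0.8730
|1.0000 − 0.8730| = 0.127

0.127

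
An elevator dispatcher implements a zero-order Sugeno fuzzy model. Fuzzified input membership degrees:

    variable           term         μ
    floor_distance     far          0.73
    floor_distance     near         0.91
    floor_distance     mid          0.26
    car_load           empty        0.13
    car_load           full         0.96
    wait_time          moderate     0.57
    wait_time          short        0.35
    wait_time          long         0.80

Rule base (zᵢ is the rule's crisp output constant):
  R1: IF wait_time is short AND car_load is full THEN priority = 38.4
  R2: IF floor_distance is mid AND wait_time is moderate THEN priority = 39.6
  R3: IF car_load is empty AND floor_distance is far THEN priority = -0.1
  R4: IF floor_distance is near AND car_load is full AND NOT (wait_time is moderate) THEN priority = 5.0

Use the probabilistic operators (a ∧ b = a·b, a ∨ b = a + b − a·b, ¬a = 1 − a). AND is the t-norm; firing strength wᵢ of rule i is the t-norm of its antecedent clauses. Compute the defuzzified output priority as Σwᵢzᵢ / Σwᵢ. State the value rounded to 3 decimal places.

21.618

R1 (z=38.4): short=0.35, full=0.96; AND[a·b] → w = 0.3360
R2 (z=39.6): mid=0.26, moderate=0.57; AND[a·b] → w = 0.1482
R3 (z=-0.1): empty=0.13, far=0.73; AND[a·b] → w = 0.0949
R4 (z=5.0): near=0.91, full=0.96, ¬moderate=1−0.57=0.43; AND[a·b] → w = 0.3756
Weighted average = (0.3360·38.4 + 0.1482·39.6 + 0.0949·-0.1 + 0.3756·5.0) / (0.3360 + 0.1482 + 0.0949 + 0.3756)
  = 20.6399 / 0.9547 = 21.618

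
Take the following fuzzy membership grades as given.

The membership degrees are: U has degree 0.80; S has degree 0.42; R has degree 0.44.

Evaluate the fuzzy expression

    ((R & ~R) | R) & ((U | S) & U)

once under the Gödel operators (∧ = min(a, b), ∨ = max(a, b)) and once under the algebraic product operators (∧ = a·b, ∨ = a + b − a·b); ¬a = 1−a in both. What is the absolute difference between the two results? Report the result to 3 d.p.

0.031

Under Gödel:
  ~R = 1 − 0.44 = 0.56
  R & ~R = min(a, b) on (0.44, 0.56) = 0.44
  (R & ~R) | R = max(a, b) on (0.44, 0.44) = 0.44
  U | S = max(a, b) on (0.80, 0.42) = 0.80
  (U | S) & U = min(a, b) on (0.80, 0.80) = 0.80
  ((R & ~R) | R) & ((U | S) & U) = min(a, b) on (0.44, 0.80) = 0.44
  → value = 0.4400
Under algebraic product:
  ~R = 1 − 0.4400 = 0.5600
  R & ~R = a·b on (0.4400, 0.5600) = 0.2464
  (R & ~R) | R = a + b − a·b on (0.2464, 0.4400) = 0.5780
  U | S = a + b − a·b on (0.8000, 0.4200) = 0.8840
  (U | S) & U = a·b on (0.8840, 0.8000) = 0.7072
  ((R & ~R) | R) & ((U | S) & U) = a·b on (0.5780, 0.7072) = 0.4088
  → value = 0.4088
|0.4400 − 0.4088| = 0.031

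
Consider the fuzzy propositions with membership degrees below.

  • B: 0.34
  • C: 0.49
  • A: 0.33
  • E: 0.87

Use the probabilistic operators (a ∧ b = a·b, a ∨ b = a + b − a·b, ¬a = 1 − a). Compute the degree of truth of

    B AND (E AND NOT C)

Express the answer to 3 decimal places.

NOT C = 1 − 0.4900 = 0.5100
E AND NOT C = a·b on (0.8700, 0.5100) = 0.4437
B AND (E AND NOT C) = a·b on (0.3400, 0.4437) = 0.1509

0.151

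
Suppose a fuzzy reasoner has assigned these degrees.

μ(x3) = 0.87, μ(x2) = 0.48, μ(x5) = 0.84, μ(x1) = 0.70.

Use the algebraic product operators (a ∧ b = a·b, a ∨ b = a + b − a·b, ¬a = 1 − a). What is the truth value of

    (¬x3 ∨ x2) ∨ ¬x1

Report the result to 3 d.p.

0.683

¬x3 = 1 − 0.8700 = 0.1300
¬x3 ∨ x2 = a + b − a·b on (0.1300, 0.4800) = 0.5476
¬x1 = 1 − 0.7000 = 0.3000
(¬x3 ∨ x2) ∨ ¬x1 = a + b − a·b on (0.5476, 0.3000) = 0.6833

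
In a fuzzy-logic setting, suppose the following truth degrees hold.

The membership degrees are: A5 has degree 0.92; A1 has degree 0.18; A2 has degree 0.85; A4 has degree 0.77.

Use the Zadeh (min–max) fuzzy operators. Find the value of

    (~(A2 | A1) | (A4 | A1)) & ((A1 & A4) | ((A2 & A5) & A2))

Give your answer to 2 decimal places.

0.77

A2 | A1 = max(a, b) on (0.85, 0.18) = 0.85
~(A2 | A1) = 1 − 0.85 = 0.15
A4 | A1 = max(a, b) on (0.77, 0.18) = 0.77
~(A2 | A1) | (A4 | A1) = max(a, b) on (0.15, 0.77) = 0.77
A1 & A4 = min(a, b) on (0.18, 0.77) = 0.18
A2 & A5 = min(a, b) on (0.85, 0.92) = 0.85
(A2 & A5) & A2 = min(a, b) on (0.85, 0.85) = 0.85
(A1 & A4) | ((A2 & A5) & A2) = max(a, b) on (0.18, 0.85) = 0.85
(~(A2 | A1) | (A4 | A1)) & ((A1 & A4) | ((A2 & A5) & A2)) = min(a, b) on (0.77, 0.85) = 0.77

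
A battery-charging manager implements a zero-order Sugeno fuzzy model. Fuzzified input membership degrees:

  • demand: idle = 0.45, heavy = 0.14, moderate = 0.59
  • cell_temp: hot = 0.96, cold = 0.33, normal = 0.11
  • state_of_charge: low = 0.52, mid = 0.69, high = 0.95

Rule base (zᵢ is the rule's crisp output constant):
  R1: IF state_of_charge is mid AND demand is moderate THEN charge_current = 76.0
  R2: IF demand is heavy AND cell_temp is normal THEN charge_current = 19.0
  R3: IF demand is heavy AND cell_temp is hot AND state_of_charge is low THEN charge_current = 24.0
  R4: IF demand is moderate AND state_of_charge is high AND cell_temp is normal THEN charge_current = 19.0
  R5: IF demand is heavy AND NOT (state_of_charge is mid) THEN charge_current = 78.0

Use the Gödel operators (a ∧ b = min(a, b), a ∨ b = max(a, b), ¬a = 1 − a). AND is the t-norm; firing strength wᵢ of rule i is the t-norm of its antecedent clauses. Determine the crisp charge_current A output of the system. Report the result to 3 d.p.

58.073

R1 (z=76.0): mid=0.69, moderate=0.59; AND[min(a, b)] → w = 0.59
R2 (z=19.0): heavy=0.14, normal=0.11; AND[min(a, b)] → w = 0.11
R3 (z=24.0): heavy=0.14, hot=0.96, low=0.52; AND[min(a, b)] → w = 0.14
R4 (z=19.0): moderate=0.59, high=0.95, normal=0.11; AND[min(a, b)] → w = 0.11
R5 (z=78.0): heavy=0.14, ¬mid=1−0.69=0.31; AND[min(a, b)] → w = 0.14
Weighted average = (0.59·76.0 + 0.11·19.0 + 0.14·24.0 + 0.11·19.0 + 0.14·78.0) / (0.59 + 0.11 + 0.14 + 0.11 + 0.14)
  = 63.3000 / 1.0900 = 58.073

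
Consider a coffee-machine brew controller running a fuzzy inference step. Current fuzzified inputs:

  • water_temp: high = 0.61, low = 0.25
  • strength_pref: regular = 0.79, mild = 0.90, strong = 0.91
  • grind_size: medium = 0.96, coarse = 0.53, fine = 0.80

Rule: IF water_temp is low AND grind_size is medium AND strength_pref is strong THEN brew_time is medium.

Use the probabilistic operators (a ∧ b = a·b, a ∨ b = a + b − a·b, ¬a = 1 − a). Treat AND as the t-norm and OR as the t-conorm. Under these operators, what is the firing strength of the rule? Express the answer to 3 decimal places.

firing strength: low=0.25, medium=0.96, strong=0.91; AND[a·b] → w = 0.2184

0.218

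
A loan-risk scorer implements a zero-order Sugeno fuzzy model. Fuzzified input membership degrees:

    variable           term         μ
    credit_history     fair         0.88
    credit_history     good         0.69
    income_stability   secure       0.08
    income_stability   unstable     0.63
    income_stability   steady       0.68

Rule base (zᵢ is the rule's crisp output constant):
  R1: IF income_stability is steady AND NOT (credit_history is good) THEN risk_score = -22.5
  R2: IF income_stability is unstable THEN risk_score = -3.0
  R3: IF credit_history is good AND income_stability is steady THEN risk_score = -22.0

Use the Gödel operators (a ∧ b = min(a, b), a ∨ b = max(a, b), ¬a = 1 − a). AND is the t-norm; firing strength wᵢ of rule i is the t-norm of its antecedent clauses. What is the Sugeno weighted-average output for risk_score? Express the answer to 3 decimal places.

R1 (z=-22.5): steady=0.68, ¬good=1−0.69=0.31; AND[min(a, b)] → w = 0.31
R2 (z=-3.0): unstable=0.63 → w = 0.63
R3 (z=-22.0): good=0.69, steady=0.68; AND[min(a, b)] → w = 0.68
Weighted average = (0.31·-22.5 + 0.63·-3.0 + 0.68·-22.0) / (0.31 + 0.63 + 0.68)
  = -23.8250 / 1.6200 = -14.707

-14.707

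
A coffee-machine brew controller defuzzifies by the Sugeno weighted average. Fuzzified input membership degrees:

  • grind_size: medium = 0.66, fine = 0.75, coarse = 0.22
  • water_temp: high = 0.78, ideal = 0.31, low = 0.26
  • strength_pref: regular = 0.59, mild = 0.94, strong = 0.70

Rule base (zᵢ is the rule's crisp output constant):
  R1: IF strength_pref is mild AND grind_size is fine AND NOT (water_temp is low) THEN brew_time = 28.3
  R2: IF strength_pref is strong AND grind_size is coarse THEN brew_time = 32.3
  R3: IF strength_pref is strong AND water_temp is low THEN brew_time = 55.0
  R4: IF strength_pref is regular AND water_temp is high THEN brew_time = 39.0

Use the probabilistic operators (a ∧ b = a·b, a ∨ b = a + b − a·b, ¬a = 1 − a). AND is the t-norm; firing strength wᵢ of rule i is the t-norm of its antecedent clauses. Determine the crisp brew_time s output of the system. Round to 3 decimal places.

R1 (z=28.3): mild=0.94, fine=0.75, ¬low=1−0.26=0.74; AND[a·b] → w = 0.5217
R2 (z=32.3): strong=0.70, coarse=0.22; AND[a·b] → w = 0.1540
R3 (z=55.0): strong=0.70, low=0.26; AND[a·b] → w = 0.1820
R4 (z=39.0): regular=0.59, high=0.78; AND[a·b] → w = 0.4602
Weighted average = (0.5217·28.3 + 0.1540·32.3 + 0.1820·55.0 + 0.4602·39.0) / (0.5217 + 0.1540 + 0.1820 + 0.4602)
  = 47.6961 / 1.3179 = 36.191

36.191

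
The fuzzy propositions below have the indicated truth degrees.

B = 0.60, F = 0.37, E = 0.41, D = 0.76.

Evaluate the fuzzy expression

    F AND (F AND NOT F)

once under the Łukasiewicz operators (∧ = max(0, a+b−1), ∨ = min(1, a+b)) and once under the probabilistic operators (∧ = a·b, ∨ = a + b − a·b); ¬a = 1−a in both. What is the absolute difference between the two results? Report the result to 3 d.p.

0.086

Under Łukasiewicz:
  NOT F = 1 − 0.37 = 0.63
  F AND NOT F = max(0, a+b−1) on (0.37, 0.63) = 0.00
  F AND (F AND NOT F) = max(0, a+b−1) on (0.37, 0.00) = 0.00
  → value = 0.0000
Under probabilistic:
  NOT F = 1 − 0.3700 = 0.6300
  F AND NOT F = a·b on (0.3700, 0.6300) = 0.2331
  F AND (F AND NOT F) = a·b on (0.3700, 0.2331) = 0.0862
  → value = 0.0862
|0.0000 − 0.0862| = 0.086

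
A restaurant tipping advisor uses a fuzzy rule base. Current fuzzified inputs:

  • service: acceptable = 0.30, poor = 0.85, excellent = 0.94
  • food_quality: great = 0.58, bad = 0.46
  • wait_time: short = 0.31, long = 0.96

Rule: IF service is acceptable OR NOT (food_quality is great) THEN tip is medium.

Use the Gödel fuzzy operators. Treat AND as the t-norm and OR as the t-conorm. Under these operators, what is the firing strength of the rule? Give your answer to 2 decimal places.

firing strength: acceptable=0.30, ¬great=1−0.58=0.42; OR[max(a, b)] → w = 0.42

0.42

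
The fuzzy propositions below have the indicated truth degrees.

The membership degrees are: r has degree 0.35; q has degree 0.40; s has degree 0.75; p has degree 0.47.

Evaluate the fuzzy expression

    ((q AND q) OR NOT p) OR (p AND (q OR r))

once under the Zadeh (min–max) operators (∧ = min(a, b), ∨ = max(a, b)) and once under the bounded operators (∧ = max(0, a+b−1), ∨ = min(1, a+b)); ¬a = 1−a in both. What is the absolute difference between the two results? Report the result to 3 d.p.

0.220

Under Zadeh (min–max):
  q AND q = min(a, b) on (0.40, 0.40) = 0.40
  NOT p = 1 − 0.47 = 0.53
  (q AND q) OR NOT p = max(a, b) on (0.40, 0.53) = 0.53
  q OR r = max(a, b) on (0.40, 0.35) = 0.40
  p AND (q OR r) = min(a, b) on (0.47, 0.40) = 0.40
  ((q AND q) OR NOT p) OR (p AND (q OR r)) = max(a, b) on (0.53, 0.40) = 0.53
  → value = 0.5300
Under bounded:
  q AND q = max(0, a+b−1) on (0.40, 0.40) = 0.00
  NOT p = 1 − 0.47 = 0.53
  (q AND q) OR NOT p = min(1, a+b) on (0.00, 0.53) = 0.53
  q OR r = min(1, a+b) on (0.40, 0.35) = 0.75
  p AND (q OR r) = max(0, a+b−1) on (0.47, 0.75) = 0.22
  ((q AND q) OR NOT p) OR (p AND (q OR r)) = min(1, a+b) on (0.53, 0.22) = 0.75
  → value = 0.7500
|0.5300 − 0.7500| = 0.220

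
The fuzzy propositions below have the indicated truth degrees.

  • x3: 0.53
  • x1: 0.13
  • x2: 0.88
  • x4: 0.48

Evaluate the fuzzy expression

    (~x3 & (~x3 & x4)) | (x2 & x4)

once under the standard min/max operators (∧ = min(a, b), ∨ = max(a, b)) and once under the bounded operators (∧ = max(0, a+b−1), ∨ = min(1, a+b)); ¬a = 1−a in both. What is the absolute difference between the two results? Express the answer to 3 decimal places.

0.120

Under standard min/max:
  ~x3 = 1 − 0.53 = 0.47
  ~x3 = 1 − 0.53 = 0.47
  ~x3 & x4 = min(a, b) on (0.47, 0.48) = 0.47
  ~x3 & (~x3 & x4) = min(a, b) on (0.47, 0.47) = 0.47
  x2 & x4 = min(a, b) on (0.88, 0.48) = 0.48
  (~x3 & (~x3 & x4)) | (x2 & x4) = max(a, b) on (0.47, 0.48) = 0.48
  → value = 0.4800
Under bounded:
  ~x3 = 1 − 0.53 = 0.47
  ~x3 = 1 − 0.53 = 0.47
  ~x3 & x4 = max(0, a+b−1) on (0.47, 0.48) = 0.00
  ~x3 & (~x3 & x4) = max(0, a+b−1) on (0.47, 0.00) = 0.00
  x2 & x4 = max(0, a+b−1) on (0.88, 0.48) = 0.36
  (~x3 & (~x3 & x4)) | (x2 & x4) = min(1, a+b) on (0.00, 0.36) = 0.36
  → value = 0.3600
|0.4800 − 0.3600| = 0.120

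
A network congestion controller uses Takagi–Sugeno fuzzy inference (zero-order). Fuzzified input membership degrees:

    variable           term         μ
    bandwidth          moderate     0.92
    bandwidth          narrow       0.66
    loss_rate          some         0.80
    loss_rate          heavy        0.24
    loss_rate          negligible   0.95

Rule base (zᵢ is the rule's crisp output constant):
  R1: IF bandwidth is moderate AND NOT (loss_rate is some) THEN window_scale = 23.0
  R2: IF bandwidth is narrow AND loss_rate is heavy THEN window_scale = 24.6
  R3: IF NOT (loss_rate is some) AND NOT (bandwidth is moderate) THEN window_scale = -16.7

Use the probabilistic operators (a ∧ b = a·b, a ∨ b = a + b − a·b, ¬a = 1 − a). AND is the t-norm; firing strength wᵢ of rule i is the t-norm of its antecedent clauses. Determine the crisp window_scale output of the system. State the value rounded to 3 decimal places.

21.935

R1 (z=23.0): moderate=0.92, ¬some=1−0.80=0.20; AND[a·b] → w = 0.1840
R2 (z=24.6): narrow=0.66, heavy=0.24; AND[a·b] → w = 0.1584
R3 (z=-16.7): ¬some=1−0.80=0.20, ¬moderate=1−0.92=0.08; AND[a·b] → w = 0.0160
Weighted average = (0.1840·23.0 + 0.1584·24.6 + 0.0160·-16.7) / (0.1840 + 0.1584 + 0.0160)
  = 7.8614 / 0.3584 = 21.935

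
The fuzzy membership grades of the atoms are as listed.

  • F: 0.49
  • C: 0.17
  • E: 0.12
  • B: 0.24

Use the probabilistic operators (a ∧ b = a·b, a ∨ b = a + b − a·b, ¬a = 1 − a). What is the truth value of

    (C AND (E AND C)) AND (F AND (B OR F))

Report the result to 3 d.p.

0.001

E AND C = a·b on (0.1200, 0.1700) = 0.0204
C AND (E AND C) = a·b on (0.1700, 0.0204) = 0.0035
B OR F = a + b − a·b on (0.2400, 0.4900) = 0.6124
F AND (B OR F) = a·b on (0.4900, 0.6124) = 0.3001
(C AND (E AND C)) AND (F AND (B OR F)) = a·b on (0.0035, 0.3001) = 0.0010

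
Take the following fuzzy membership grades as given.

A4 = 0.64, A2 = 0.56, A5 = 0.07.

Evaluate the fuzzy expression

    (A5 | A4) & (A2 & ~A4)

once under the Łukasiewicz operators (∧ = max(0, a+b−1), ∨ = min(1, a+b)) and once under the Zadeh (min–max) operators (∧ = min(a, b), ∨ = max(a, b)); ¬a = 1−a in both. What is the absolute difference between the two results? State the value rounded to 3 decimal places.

0.360

Under Łukasiewicz:
  A5 | A4 = min(1, a+b) on (0.07, 0.64) = 0.71
  ~A4 = 1 − 0.64 = 0.36
  A2 & ~A4 = max(0, a+b−1) on (0.56, 0.36) = 0.00
  (A5 | A4) & (A2 & ~A4) = max(0, a+b−1) on (0.71, 0.00) = 0.00
  → value = 0.0000
Under Zadeh (min–max):
  A5 | A4 = max(a, b) on (0.07, 0.64) = 0.64
  ~A4 = 1 − 0.64 = 0.36
  A2 & ~A4 = min(a, b) on (0.56, 0.36) = 0.36
  (A5 | A4) & (A2 & ~A4) = min(a, b) on (0.64, 0.36) = 0.36
  → value = 0.3600
|0.0000 − 0.3600| = 0.360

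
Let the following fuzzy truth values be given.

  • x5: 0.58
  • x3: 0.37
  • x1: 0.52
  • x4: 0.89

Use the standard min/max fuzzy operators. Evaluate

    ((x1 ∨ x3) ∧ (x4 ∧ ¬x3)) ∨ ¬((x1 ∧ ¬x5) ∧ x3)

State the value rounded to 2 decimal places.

0.63

x1 ∨ x3 = max(a, b) on (0.52, 0.37) = 0.52
¬x3 = 1 − 0.37 = 0.63
x4 ∧ ¬x3 = min(a, b) on (0.89, 0.63) = 0.63
(x1 ∨ x3) ∧ (x4 ∧ ¬x3) = min(a, b) on (0.52, 0.63) = 0.52
¬x5 = 1 − 0.58 = 0.42
x1 ∧ ¬x5 = min(a, b) on (0.52, 0.42) = 0.42
(x1 ∧ ¬x5) ∧ x3 = min(a, b) on (0.42, 0.37) = 0.37
¬((x1 ∧ ¬x5) ∧ x3) = 1 − 0.37 = 0.63
((x1 ∨ x3) ∧ (x4 ∧ ¬x3)) ∨ ¬((x1 ∧ ¬x5) ∧ x3) = max(a, b) on (0.52, 0.63) = 0.63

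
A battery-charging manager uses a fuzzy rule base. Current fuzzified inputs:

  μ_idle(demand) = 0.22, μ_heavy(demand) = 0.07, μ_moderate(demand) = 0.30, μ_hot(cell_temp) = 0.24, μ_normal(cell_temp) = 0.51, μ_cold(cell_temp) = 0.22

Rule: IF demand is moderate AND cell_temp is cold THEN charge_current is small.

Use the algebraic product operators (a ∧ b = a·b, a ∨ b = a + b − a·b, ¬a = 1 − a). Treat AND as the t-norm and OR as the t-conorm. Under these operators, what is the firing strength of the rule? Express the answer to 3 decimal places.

0.066

firing strength: moderate=0.30, cold=0.22; AND[a·b] → w = 0.0660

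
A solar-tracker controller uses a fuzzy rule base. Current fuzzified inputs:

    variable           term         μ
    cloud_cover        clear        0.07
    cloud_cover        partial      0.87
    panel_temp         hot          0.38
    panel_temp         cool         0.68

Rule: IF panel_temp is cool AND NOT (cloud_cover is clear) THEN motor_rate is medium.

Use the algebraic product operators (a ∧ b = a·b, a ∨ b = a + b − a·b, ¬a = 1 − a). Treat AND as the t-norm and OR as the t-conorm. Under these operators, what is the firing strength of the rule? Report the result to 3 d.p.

firing strength: cool=0.68, ¬clear=1−0.07=0.93; AND[a·b] → w = 0.6324

0.632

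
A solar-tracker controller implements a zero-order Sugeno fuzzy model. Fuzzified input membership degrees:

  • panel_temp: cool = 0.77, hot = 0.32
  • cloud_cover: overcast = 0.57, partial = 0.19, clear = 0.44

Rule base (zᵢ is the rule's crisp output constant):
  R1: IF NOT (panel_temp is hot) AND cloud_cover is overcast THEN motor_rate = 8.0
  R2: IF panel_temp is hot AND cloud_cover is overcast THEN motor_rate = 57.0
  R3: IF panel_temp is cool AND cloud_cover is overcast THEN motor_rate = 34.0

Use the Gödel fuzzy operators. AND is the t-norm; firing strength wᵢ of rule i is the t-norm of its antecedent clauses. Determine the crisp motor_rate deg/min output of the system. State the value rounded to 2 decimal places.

28.89

R1 (z=8.0): ¬hot=1−0.32=0.68, overcast=0.57; AND[min(a, b)] → w = 0.57
R2 (z=57.0): hot=0.32, overcast=0.57; AND[min(a, b)] → w = 0.32
R3 (z=34.0): cool=0.77, overcast=0.57; AND[min(a, b)] → w = 0.57
Weighted average = (0.57·8.0 + 0.32·57.0 + 0.57·34.0) / (0.57 + 0.32 + 0.57)
  = 42.1800 / 1.4600 = 28.89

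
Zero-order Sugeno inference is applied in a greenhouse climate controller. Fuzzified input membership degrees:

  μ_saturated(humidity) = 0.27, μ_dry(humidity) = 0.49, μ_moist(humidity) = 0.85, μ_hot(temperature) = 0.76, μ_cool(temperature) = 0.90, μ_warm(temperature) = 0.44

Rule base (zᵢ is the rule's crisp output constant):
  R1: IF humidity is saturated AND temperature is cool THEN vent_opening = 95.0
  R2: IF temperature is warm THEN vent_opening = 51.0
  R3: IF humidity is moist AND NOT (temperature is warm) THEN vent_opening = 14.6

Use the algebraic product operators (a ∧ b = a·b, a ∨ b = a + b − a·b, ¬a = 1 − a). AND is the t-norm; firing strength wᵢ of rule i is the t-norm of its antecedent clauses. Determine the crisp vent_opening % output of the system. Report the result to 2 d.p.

45.28

R1 (z=95.0): saturated=0.27, cool=0.90; AND[a·b] → w = 0.2430
R2 (z=51.0): warm=0.44 → w = 0.4400
R3 (z=14.6): moist=0.85, ¬warm=1−0.44=0.56; AND[a·b] → w = 0.4760
Weighted average = (0.2430·95.0 + 0.4400·51.0 + 0.4760·14.6) / (0.2430 + 0.4400 + 0.4760)
  = 52.4746 / 1.1590 = 45.28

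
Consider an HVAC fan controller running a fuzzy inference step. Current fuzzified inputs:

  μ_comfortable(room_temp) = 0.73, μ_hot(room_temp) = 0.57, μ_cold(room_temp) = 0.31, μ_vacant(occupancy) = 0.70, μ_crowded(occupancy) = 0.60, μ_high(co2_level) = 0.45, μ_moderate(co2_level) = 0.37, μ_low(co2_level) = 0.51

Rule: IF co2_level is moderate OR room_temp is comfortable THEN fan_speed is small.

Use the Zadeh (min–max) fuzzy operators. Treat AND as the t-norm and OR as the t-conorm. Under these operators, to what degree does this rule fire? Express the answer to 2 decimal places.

firing strength: moderate=0.37, comfortable=0.73; OR[max(a, b)] → w = 0.73

0.73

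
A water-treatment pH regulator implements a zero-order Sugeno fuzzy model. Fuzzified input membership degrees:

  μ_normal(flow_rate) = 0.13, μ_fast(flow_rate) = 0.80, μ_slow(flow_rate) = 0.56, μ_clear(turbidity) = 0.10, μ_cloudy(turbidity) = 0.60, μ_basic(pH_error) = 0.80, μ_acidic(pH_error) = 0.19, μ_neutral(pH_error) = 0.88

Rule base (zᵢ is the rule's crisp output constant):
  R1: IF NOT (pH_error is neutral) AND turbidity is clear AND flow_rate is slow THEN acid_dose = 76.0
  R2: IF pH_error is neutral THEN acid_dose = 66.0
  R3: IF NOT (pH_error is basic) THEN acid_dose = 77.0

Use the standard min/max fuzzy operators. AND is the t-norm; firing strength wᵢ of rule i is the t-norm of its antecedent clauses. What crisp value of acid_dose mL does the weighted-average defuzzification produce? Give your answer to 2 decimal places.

68.71

R1 (z=76.0): ¬neutral=1−0.88=0.12, clear=0.10, slow=0.56; AND[min(a, b)] → w = 0.10
R2 (z=66.0): neutral=0.88 → w = 0.88
R3 (z=77.0): ¬basic=1−0.80=0.20 → w = 0.20
Weighted average = (0.10·76.0 + 0.88·66.0 + 0.20·77.0) / (0.10 + 0.88 + 0.20)
  = 81.0800 / 1.1800 = 68.71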